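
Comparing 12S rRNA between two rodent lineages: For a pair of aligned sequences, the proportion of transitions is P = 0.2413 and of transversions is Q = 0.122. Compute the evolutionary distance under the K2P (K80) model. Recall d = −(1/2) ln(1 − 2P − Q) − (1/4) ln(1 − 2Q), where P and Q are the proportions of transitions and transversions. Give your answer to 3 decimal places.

Under the Kimura two-parameter model, d = −½ ln(1 − 2P − Q) − ¼ ln(1 − 2Q).
1 − 2P − Q = 0.3954, giving −½ ln(0.3954) = 0.463929.
1 − 2Q = 0.756, giving −¼ ln(0.756) = 0.069928.
d = 0.463929 + 0.069928 = 0.533857.

0.534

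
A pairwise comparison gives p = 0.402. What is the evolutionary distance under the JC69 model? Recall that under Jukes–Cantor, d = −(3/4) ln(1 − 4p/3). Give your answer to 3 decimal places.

0.576

d = −(3/4) ln(1 − 4p/3) = −0.75 ln(1 − 0.536) = −0.75 ln(0.464)
  = −0.75 × (-0.767871) = 0.575903 substitutions/site.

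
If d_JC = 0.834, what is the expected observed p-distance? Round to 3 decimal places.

p = (3/4)(1 − e^(−4d/3)) = 0.75 × (1 − e^(-1.112)) = 0.75 × (1 − 0.328901) = 0.503324.

0.503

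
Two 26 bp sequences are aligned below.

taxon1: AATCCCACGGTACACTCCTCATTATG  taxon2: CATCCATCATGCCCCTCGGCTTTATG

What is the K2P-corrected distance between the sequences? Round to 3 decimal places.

0.676

Of 26 sites, 1 differences are transitions and 10 are transversions, so P = 1/26 ≈ 0.038462 and Q = 10/26 ≈ 0.384615.
Under the Kimura two-parameter model, d = −½ ln(1 − 2P − Q) − ¼ ln(1 − 2Q).
1 − 2P − Q = 0.538461, giving −½ ln(0.538461) = 0.309520.
1 − 2Q = 0.23077, giving −¼ ln(0.23077) = 0.366583.
d = 0.309520 + 0.366583 = 0.676103.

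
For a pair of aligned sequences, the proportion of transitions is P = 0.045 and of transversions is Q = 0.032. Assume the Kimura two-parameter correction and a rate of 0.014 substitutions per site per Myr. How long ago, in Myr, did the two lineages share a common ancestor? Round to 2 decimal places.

Under the Kimura two-parameter model, d = −½ ln(1 − 2P − Q) − ¼ ln(1 − 2Q).
1 − 2P − Q = 0.878, giving −½ ln(0.878) = 0.065054.
1 − 2Q = 0.936, giving −¼ ln(0.936) = 0.016535.
d = 0.065054 + 0.016535 = 0.081589.
Under a molecular clock d = 2μt, so t = d/(2μ) = 0.081589 / (2 × 0.014) = 2.91 Myr.

2.91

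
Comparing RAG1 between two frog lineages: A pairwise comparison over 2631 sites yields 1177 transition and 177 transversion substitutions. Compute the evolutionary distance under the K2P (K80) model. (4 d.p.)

P = 1177/2631 ≈ 0.447358 and Q = 177/2631 ≈ 0.067275.
Under the Kimura two-parameter model, d = −½ ln(1 − 2P − Q) − ¼ ln(1 − 2Q).
1 − 2P − Q = 0.038009, giving −½ ln(0.038009) = 1.634966.
1 − 2Q = 0.86545, giving −¼ ln(0.86545) = 0.036126.
d = 1.634966 + 0.036126 = 1.671092.

1.6711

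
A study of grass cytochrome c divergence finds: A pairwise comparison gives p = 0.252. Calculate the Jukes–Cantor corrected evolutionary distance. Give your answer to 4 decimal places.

d = −(3/4) ln(1 − 4p/3) = −0.75 ln(1 − 0.336) = −0.75 ln(0.664)
  = −0.75 × (-0.409473) = 0.307105 substitutions/site.

0.3071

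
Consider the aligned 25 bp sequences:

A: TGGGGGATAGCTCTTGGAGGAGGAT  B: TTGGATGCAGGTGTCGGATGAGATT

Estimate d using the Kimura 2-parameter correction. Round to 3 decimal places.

0.674

Of 25 sites, 5 differences are transitions and 6 are transversions, so P = 5/25 = 0.2 and Q = 6/25 = 0.24.
Under the Kimura two-parameter model, d = −½ ln(1 − 2P − Q) − ¼ ln(1 − 2Q).
1 − 2P − Q = 0.36, giving −½ ln(0.36) = 0.510826.
1 − 2Q = 0.52, giving −¼ ln(0.52) = 0.163482.
d = 0.510826 + 0.163482 = 0.674308.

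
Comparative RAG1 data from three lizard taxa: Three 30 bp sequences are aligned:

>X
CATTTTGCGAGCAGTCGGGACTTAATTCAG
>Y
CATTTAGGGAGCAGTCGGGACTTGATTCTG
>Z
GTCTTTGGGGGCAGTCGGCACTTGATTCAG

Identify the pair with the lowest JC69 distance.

X and Y

X–Y: 4/30 differ, p = 0.133, d = 0.147.
X–Z: 7/30 differ, p = 0.233, d = 0.280.
Y–Z: 7/30 differ, p = 0.233, d = 0.280.
The smallest distance is between X and Y.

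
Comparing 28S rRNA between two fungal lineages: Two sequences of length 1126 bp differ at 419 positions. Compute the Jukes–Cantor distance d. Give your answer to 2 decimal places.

p = 419/1126 ≈ 0.372114.
d = −(3/4) ln(1 − 4p/3) = −0.75 ln(1 − 0.496152) = −0.75 ln(0.503848)
  = −0.75 × (-0.685481) = 0.514111 substitutions/site.

0.51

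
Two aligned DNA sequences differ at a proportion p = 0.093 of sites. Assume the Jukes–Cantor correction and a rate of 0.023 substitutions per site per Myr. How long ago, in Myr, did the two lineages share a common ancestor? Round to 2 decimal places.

d = −(3/4) ln(1 − 4p/3) = −0.75 ln(1 − 0.124) = −0.75 ln(0.876)
  = −0.75 × (-0.132389) = 0.099292 substitutions/site.
Under a molecular clock d = 2μt, so t = d/(2μ) = 0.099292 / (2 × 0.023) = 2.16 Myr.

2.16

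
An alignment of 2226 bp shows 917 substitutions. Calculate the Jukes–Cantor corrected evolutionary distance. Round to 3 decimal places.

p = 917/2226 ≈ 0.41195.
d = −(3/4) ln(1 − 4p/3) = −0.75 ln(1 − 0.549267) = −0.75 ln(0.450733)
  = −0.75 × (-0.796880) = 0.597660 substitutions/site.

0.598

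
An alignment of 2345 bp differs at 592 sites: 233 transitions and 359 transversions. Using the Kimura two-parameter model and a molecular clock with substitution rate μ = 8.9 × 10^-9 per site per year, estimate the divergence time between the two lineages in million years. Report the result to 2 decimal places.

P = 233/2345 ≈ 0.09936 and Q = 359/2345 ≈ 0.153092.
Under the Kimura two-parameter model, d = −½ ln(1 − 2P − Q) − ¼ ln(1 − 2Q).
1 − 2P − Q = 0.648188, giving −½ ln(0.648188) = 0.216787.
1 − 2Q = 0.693816, giving −¼ ln(0.693816) = 0.091387.
d = 0.216787 + 0.091387 = 0.308174.
Under a molecular clock d = 2μt, so t = d/(2μ) = 0.308174 / (2 × 8.9 × 10^-9) = 17.31 million years.

17.31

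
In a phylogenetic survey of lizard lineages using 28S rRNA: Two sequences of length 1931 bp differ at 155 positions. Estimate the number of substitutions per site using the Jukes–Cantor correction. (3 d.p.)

p = 155/1931 ≈ 0.080269.
d = −(3/4) ln(1 − 4p/3) = −0.75 ln(1 − 0.107025) = −0.75 ln(0.892975)
  = −0.75 × (-0.113197) = 0.084898 substitutions/site.

0.085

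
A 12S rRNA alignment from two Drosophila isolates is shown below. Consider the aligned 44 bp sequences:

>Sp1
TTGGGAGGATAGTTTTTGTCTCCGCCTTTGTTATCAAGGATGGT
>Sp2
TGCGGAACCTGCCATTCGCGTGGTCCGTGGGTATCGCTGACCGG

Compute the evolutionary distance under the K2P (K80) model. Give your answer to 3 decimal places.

0.980

Of 44 sites, 7 differences are transitions and 17 are transversions, so P = 7/44 ≈ 0.159091 and Q = 17/44 ≈ 0.386364.
Under the Kimura two-parameter model, d = −½ ln(1 − 2P − Q) − ¼ ln(1 − 2Q).
1 − 2P − Q = 0.295454, giving −½ ln(0.295454) = 0.609621.
1 − 2Q = 0.227272, giving −¼ ln(0.227272) = 0.370402.
d = 0.609621 + 0.370402 = 0.980023.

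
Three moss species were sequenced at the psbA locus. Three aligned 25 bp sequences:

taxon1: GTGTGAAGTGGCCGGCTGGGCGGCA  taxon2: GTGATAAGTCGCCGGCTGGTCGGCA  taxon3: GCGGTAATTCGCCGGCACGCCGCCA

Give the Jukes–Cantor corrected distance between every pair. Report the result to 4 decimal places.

d(taxon1,taxon2) = 0.1800, d(taxon1,taxon3) = 0.4904, d(taxon2,taxon3) = 0.3505

taxon1–taxon2: 4/25 sites differ → p = 0.16, d = −0.75 ln(1 − 0.213333) = 0.179963 ≈ 0.1800.
taxon1–taxon3: 9/25 sites differ → p = 0.36, d = −0.75 ln(1 − 0.48) = 0.490445 ≈ 0.4904.
taxon2–taxon3: 7/25 sites differ → p = 0.28, d = −0.75 ln(1 − 0.373333) = 0.350505 ≈ 0.3505.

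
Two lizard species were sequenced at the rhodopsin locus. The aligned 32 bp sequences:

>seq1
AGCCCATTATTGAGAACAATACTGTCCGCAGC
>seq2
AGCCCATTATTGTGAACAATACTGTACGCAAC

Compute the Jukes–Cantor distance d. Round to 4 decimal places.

0.1001

The sequences differ at 3 of 32 sites (13, 26, 31), so p = 3/32 = 0.09375.
d = −(3/4) ln(1 − 4p/3) = −0.75 ln(1 − 0.125) = −0.75 ln(0.875)
  = −0.75 × (-0.133531) = 0.100148 substitutions/site.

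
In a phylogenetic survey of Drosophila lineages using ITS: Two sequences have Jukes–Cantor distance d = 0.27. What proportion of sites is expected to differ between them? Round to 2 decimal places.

0.23

p = (3/4)(1 − e^(−4d/3)) = 0.75 × (1 − e^(-0.36)) = 0.75 × (1 − 0.697676) = 0.226743.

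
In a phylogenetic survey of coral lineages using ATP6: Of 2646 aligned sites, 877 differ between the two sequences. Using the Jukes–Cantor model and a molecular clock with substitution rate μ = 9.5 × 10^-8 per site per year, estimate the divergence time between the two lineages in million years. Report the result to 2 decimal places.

p = 877/2646 ≈ 0.331444.
d = −(3/4) ln(1 − 4p/3) = −0.75 ln(1 − 0.441925) = −0.75 ln(0.558075)
  = −0.75 × (-0.583262) = 0.437447 substitutions/site.
Under a molecular clock d = 2μt, so t = d/(2μ) = 0.437447 / (2 × 9.5 × 10^-8) = 2.30 million years.

2.30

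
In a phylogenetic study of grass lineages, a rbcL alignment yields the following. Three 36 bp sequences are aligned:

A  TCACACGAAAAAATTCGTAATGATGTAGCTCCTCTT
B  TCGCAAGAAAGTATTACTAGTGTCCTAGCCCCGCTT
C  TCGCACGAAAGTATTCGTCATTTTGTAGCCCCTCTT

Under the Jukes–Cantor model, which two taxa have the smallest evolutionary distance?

A and C

A–B: 12/36 differ, p = 0.333, d = 0.441.
A–C: 7/36 differ, p = 0.194, d = 0.225.
B–C: 9/36 differ, p = 0.250, d = 0.304.
The smallest distance is between A and C.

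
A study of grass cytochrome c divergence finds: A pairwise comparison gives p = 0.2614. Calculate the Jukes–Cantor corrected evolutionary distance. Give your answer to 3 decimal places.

0.321

d = −(3/4) ln(1 − 4p/3) = −0.75 ln(1 − 0.348533) = −0.75 ln(0.651467)
  = −0.75 × (-0.428529) = 0.321397 substitutions/site.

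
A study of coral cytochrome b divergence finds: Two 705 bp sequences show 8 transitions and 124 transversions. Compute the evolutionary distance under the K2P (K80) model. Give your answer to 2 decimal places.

P = 8/705 ≈ 0.011348 and Q = 124/705 ≈ 0.175887.
Under the Kimura two-parameter model, d = −½ ln(1 − 2P − Q) − ¼ ln(1 − 2Q).
1 − 2P − Q = 0.801417, giving −½ ln(0.801417) = 0.110687.
1 − 2Q = 0.648226, giving −¼ ln(0.648226) = 0.108379.
d = 0.110687 + 0.108379 = 0.219066.

0.22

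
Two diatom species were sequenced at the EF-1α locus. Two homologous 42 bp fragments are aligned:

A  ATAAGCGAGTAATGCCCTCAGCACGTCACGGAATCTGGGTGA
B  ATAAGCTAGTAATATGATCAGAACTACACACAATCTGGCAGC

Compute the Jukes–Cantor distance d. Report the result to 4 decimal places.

The sequences differ at 13 of 42 sites, so p = 13/42 ≈ 0.309524.
d = −(3/4) ln(1 − 4p/3) = −0.75 ln(1 − 0.412699) = −0.75 ln(0.587301)
  = −0.75 × (-0.532218) = 0.399164 substitutions/site.

0.3992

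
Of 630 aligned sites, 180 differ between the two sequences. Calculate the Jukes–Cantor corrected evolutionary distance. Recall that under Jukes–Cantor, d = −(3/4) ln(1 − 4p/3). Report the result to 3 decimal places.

0.360

p = 180/630 ≈ 0.285714.
d = −(3/4) ln(1 − 4p/3) = −0.75 ln(1 − 0.380952) = −0.75 ln(0.619048)
  = −0.75 × (-0.479572) = 0.359679 substitutions/site.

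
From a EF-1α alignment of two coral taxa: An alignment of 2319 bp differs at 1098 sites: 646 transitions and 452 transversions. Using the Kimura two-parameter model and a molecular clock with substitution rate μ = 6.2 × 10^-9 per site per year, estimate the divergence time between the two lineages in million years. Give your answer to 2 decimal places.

66.19

P = 646/2319 ≈ 0.278568 and Q = 452/2319 ≈ 0.194912.
Under the Kimura two-parameter model, d = −½ ln(1 − 2P − Q) − ¼ ln(1 − 2Q).
1 − 2P − Q = 0.247952, giving −½ ln(0.247952) = 0.697260.
1 − 2Q = 0.610176, giving −¼ ln(0.610176) = 0.123502.
d = 0.697260 + 0.123502 = 0.820762.
Under a molecular clock d = 2μt, so t = d/(2μ) = 0.820762 / (2 × 6.2 × 10^-9) = 66.19 million years.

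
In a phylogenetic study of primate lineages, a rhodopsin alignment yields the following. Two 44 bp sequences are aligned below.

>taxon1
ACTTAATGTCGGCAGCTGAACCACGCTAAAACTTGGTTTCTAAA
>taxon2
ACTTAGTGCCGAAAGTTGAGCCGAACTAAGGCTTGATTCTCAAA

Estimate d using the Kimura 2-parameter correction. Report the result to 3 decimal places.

0.530

Of 44 sites, 13 differences are transitions and 2 are transversions, so P = 13/44 ≈ 0.295455 and Q = 2/44 ≈ 0.045455.
Under the Kimura two-parameter model, d = −½ ln(1 − 2P − Q) − ¼ ln(1 − 2Q).
1 − 2P − Q = 0.363635, giving −½ ln(0.363635) = 0.505802.
1 − 2Q = 0.90909, giving −¼ ln(0.90909) = 0.023828.
d = 0.505802 + 0.023828 = 0.529630.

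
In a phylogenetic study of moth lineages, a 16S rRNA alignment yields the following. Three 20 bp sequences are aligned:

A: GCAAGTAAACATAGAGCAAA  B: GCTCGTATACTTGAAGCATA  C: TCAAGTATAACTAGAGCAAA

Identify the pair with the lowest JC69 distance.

A–B: 7/20 differ, p = 0.350, d = 0.471.
A–C: 4/20 differ, p = 0.200, d = 0.233.
B–C: 8/20 differ, p = 0.400, d = 0.572.
The smallest distance is between A and C.

A and C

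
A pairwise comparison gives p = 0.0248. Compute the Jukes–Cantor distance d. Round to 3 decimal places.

0.025

d = −(3/4) ln(1 − 4p/3) = −0.75 ln(1 − 0.033067) = −0.75 ln(0.966933)
  = −0.75 × (-0.033626) = 0.025220 substitutions/site.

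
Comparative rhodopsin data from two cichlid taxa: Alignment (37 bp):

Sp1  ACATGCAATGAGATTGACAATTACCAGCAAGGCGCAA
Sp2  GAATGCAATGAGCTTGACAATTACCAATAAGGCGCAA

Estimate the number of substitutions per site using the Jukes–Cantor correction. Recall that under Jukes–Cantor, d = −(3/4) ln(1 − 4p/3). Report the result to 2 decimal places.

0.15

The sequences differ at 5 of 37 sites (1, 2, 13, 27, 28), so p = 5/37 ≈ 0.135135.
d = −(3/4) ln(1 − 4p/3) = −0.75 ln(1 − 0.18018) = −0.75 ln(0.81982)
  = −0.75 × (-0.198670) = 0.149003 substitutions/site.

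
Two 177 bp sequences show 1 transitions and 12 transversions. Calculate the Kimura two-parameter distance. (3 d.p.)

P = 1/177 ≈ 0.00565 and Q = 12/177 ≈ 0.067797.
Under the Kimura two-parameter model, d = −½ ln(1 − 2P − Q) − ¼ ln(1 − 2Q).
1 − 2P − Q = 0.920903, giving −½ ln(0.920903) = 0.041200.
1 − 2Q = 0.864406, giving −¼ ln(0.864406) = 0.036428.
d = 0.041200 + 0.036428 = 0.077628.

0.078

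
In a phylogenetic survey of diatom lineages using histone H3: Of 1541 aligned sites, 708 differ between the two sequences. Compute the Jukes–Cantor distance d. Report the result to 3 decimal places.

p = 708/1541 ≈ 0.459442.
d = −(3/4) ln(1 − 4p/3) = −0.75 ln(1 − 0.612589) = −0.75 ln(0.387411)
  = −0.75 × (-0.948269) = 0.711202 substitutions/site.

0.711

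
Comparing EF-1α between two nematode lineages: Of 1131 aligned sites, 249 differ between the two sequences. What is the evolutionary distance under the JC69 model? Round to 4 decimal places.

0.2606

p = 249/1131 ≈ 0.220159.
d = −(3/4) ln(1 − 4p/3) = −0.75 ln(1 − 0.293545) = −0.75 ln(0.706455)
  = −0.75 × (-0.347496) = 0.260622 substitutions/site.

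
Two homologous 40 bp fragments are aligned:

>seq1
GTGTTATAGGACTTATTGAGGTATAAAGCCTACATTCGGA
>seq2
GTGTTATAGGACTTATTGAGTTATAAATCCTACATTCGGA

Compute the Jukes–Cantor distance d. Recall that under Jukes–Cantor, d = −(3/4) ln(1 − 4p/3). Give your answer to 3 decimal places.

The sequences differ at 2 of 40 sites (21, 28), so p = 2/40 = 0.05.
d = −(3/4) ln(1 − 4p/3) = −0.75 ln(1 − 0.066667) = −0.75 ln(0.933333)
  = −0.75 × (-0.068993) = 0.051745 substitutions/site.

0.052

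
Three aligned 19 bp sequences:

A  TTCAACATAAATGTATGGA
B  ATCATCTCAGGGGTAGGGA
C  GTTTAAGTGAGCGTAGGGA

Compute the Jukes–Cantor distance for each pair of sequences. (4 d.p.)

d(A,B) = 0.6181, d(A,C) = 0.7489, d(B,C) = 0.9074

A–B: 8/19 sites differ → p ≈ 0.421053, d = −0.75 ln(1 − 0.561404) = 0.618132 ≈ 0.6181.
A–C: 9/19 sites differ → p ≈ 0.473684, d = −0.75 ln(1 − 0.631579) = 0.748897 ≈ 0.7489.
B–C: 10/19 sites differ → p ≈ 0.526316, d = −0.75 ln(1 − 0.701755) = 0.907380 ≈ 0.9074.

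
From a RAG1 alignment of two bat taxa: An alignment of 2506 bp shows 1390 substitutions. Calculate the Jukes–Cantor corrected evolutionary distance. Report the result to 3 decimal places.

p = 1390/2506 ≈ 0.554669.
d = −(3/4) ln(1 − 4p/3) = −0.75 ln(1 − 0.739559) = −0.75 ln(0.260441)
  = −0.75 × (-1.345379) = 1.009034 substitutions/site.

1.009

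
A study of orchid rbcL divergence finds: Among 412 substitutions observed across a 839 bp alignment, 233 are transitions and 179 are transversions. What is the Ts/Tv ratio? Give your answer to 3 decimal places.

R = 233/179 = 1.301675… ≈ 1.302 (to 3 d.p.).

1.302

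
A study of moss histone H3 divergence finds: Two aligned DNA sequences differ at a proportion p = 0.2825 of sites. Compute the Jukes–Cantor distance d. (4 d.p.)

0.3545

d = −(3/4) ln(1 − 4p/3) = −0.75 ln(1 − 0.376667) = −0.75 ln(0.623333)
  = −0.75 × (-0.472674) = 0.354506 substitutions/site.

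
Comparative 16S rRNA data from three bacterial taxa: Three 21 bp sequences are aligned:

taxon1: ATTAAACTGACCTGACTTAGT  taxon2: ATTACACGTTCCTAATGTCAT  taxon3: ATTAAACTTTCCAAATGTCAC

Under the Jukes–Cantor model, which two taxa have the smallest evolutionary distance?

taxon1–taxon2: 9/21 differ, p = 0.429, d = 0.635.
taxon1–taxon3: 9/21 differ, p = 0.429, d = 0.635.
taxon2–taxon3: 4/21 differ, p = 0.190, d = 0.220.
The smallest distance is between taxon2 and taxon3.

taxon2 and taxon3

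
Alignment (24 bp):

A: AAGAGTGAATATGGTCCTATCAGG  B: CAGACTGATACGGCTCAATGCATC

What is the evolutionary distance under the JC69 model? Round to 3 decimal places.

The sequences differ at 13 of 24 sites, so p = 13/24 ≈ 0.541667.
d = −(3/4) ln(1 − 4p/3) = −0.75 ln(1 − 0.722223) = −0.75 ln(0.277777)
  = −0.75 × (-1.280937) = 0.960703 substitutions/site.

0.961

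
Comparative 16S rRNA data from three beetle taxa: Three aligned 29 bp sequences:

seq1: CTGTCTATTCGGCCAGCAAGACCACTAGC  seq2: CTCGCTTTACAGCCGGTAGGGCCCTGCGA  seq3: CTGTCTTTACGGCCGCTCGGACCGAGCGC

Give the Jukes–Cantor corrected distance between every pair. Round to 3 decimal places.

seq1–seq2: 14/29 sites differ → p ≈ 0.482759, d = −0.75 ln(1 − 0.643679) = 0.773942 ≈ 0.774.
seq1–seq3: 11/29 sites differ → p ≈ 0.37931, d = −0.75 ln(1 − 0.505747) = 0.528531 ≈ 0.529.
seq2–seq3: 9/29 sites differ → p ≈ 0.310345, d = −0.75 ln(1 − 0.413793) = 0.400562 ≈ 0.401.

d(seq1,seq2) = 0.774, d(seq1,seq3) = 0.529, d(seq2,seq3) = 0.401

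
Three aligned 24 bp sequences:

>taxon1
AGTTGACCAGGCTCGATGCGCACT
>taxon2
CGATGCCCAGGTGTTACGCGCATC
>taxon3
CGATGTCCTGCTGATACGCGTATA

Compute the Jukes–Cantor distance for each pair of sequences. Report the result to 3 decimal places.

taxon1–taxon2: 10/24 sites differ → p ≈ 0.416667, d = −0.75 ln(1 − 0.555556) = 0.608198 ≈ 0.608.
taxon1–taxon3: 13/24 sites differ → p ≈ 0.541667, d = −0.75 ln(1 − 0.722223) = 0.960702 ≈ 0.961.
taxon2–taxon3: 6/24 sites differ → p = 0.25, d = −0.75 ln(1 − 0.333333) = 0.304098 ≈ 0.304.

d(taxon1,taxon2) = 0.608, d(taxon1,taxon3) = 0.961, d(taxon2,taxon3) = 0.304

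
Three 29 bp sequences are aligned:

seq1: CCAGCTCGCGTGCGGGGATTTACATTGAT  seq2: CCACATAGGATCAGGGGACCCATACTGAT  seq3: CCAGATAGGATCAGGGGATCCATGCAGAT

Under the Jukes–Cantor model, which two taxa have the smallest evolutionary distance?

seq2 and seq3

seq1–seq2: 12/29 differ, p = 0.414, d = 0.602.
seq1–seq3: 12/29 differ, p = 0.414, d = 0.602.
seq2–seq3: 4/29 differ, p = 0.138, d = 0.152.
The smallest distance is between seq2 and seq3.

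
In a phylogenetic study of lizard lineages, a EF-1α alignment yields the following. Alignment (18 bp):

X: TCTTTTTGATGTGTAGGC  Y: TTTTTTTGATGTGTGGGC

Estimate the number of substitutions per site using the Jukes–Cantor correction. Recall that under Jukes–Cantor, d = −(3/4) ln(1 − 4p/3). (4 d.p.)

The sequences differ at 2 of 18 sites (2, 15), so p = 2/18 ≈ 0.111111.
d = −(3/4) ln(1 − 4p/3) = −0.75 ln(1 − 0.148148) = −0.75 ln(0.851852)
  = −0.75 × (-0.160342) = 0.120257 substitutions/site.

0.1203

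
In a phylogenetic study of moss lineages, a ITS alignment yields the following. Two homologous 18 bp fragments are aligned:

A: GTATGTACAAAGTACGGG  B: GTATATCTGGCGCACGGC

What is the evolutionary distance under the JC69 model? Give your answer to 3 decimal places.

The sequences differ at 8 of 18 sites (5, 7, 8, 9, 10, 11, 13, 18), so p = 8/18 ≈ 0.444444.
d = −(3/4) ln(1 − 4p/3) = −0.75 ln(1 − 0.592592) = −0.75 ln(0.407408)
  = −0.75 × (-0.897940) = 0.673455 substitutions/site.

0.673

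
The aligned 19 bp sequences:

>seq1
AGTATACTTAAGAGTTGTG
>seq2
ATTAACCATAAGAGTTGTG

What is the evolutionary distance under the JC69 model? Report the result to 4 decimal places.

0.2471

The sequences differ at 4 of 19 sites (2, 5, 6, 8), so p = 4/19 ≈ 0.210526.
d = −(3/4) ln(1 − 4p/3) = −0.75 ln(1 − 0.280701) = −0.75 ln(0.719299)
  = −0.75 × (-0.329478) = 0.247109 substitutions/site.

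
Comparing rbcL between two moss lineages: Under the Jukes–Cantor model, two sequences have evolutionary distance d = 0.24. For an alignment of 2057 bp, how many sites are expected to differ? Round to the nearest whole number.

Invert JC69: p = (3/4)(1 − e^(−4d/3)) = 0.75 × (1 − e^(-0.32)) = 0.75 × (1 − 0.726149) = 0.205388.
Expected differing sites = pL ≈ 0.205388 × 2057 = 422.483116 ≈ 422.

422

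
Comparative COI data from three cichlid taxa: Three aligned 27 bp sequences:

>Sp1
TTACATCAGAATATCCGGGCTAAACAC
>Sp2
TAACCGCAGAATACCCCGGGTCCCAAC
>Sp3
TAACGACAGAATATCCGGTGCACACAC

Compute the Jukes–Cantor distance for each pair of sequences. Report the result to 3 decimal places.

d(Sp1,Sp2) = 0.511, d(Sp1,Sp3) = 0.318, d(Sp2,Sp3) = 0.441

Sp1–Sp2: 10/27 sites differ → p ≈ 0.37037, d = −0.75 ln(1 − 0.493827) = 0.510658 ≈ 0.511.
Sp1–Sp3: 7/27 sites differ → p ≈ 0.259259, d = −0.75 ln(1 − 0.345679) = 0.318118 ≈ 0.318.
Sp2–Sp3: 9/27 sites differ → p ≈ 0.333333, d = −0.75 ln(1 − 0.444444) = 0.440839 ≈ 0.441.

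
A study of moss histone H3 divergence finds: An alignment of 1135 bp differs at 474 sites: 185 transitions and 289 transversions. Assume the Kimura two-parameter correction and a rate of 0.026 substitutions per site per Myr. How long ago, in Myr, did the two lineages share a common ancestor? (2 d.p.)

P = 185/1135 ≈ 0.162996 and Q = 289/1135 ≈ 0.254626.
Under the Kimura two-parameter model, d = −½ ln(1 − 2P − Q) − ¼ ln(1 − 2Q).
1 − 2P − Q = 0.419382, giving −½ ln(0.419382) = 0.434487.
1 − 2Q = 0.490748, giving −¼ ln(0.490748) = 0.177956.
d = 0.434487 + 0.177956 = 0.612443.
Under a molecular clock d = 2μt, so t = d/(2μ) = 0.612443 / (2 × 0.026) = 11.78 Myr.

11.78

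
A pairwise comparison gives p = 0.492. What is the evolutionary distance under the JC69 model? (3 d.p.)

d = −(3/4) ln(1 − 4p/3) = −0.75 ln(1 − 0.656) = −0.75 ln(0.344)
  = −0.75 × (-1.067114) = 0.800336 substitutions/site.

0.800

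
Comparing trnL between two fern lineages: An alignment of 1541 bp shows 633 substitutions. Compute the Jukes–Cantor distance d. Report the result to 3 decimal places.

0.595

p = 633/1541 ≈ 0.410772.
d = −(3/4) ln(1 − 4p/3) = −0.75 ln(1 − 0.547696) = −0.75 ln(0.452304)
  = −0.75 × (-0.793401) = 0.595051 substitutions/site.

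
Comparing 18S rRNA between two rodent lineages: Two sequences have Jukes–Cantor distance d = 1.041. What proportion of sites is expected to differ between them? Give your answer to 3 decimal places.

p = (3/4)(1 − e^(−4d/3)) = 0.75 × (1 − e^(-1.388)) = 0.75 × (1 − 0.249574) = 0.562820.

0.563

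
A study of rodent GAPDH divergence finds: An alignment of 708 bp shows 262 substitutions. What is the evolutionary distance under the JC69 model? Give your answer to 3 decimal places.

0.510

p = 262/708 ≈ 0.370056.
d = −(3/4) ln(1 − 4p/3) = −0.75 ln(1 − 0.493408) = −0.75 ln(0.506592)
  = −0.75 × (-0.680049) = 0.510037 substitutions/site.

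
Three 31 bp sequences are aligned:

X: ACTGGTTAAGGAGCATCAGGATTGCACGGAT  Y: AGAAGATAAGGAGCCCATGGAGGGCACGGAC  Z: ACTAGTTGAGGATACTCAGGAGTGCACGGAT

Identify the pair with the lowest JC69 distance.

X and Z

X–Y: 11/31 differ, p = 0.355, d = 0.481.
X–Z: 6/31 differ, p = 0.194, d = 0.224.
Y–Z: 11/31 differ, p = 0.355, d = 0.481.
The smallest distance is between X and Z.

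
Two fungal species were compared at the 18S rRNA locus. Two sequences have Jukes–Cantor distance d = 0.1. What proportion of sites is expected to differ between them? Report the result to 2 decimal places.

p = (3/4)(1 − e^(−4d/3)) = 0.75 × (1 − e^(-0.133333)) = 0.75 × (1 − 0.875174) = 0.093620.

0.09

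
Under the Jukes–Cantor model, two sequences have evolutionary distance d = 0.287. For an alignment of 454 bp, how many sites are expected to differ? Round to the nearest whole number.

108

Invert JC69: p = (3/4)(1 − e^(−4d/3)) = 0.75 × (1 − e^(-0.382667)) = 0.75 × (1 − 0.682040) = 0.238470.
Expected differing sites = pL ≈ 0.238470 × 454 = 108.26538 ≈ 108.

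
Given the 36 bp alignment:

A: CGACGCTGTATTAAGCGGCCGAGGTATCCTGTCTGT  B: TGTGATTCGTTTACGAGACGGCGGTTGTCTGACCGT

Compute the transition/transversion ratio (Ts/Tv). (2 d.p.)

0.50

Transitions are A↔G and C↔T; transversions are all other mismatches.
Transitions: 6. Transversions: 12.
R = 6/12 = 0.50.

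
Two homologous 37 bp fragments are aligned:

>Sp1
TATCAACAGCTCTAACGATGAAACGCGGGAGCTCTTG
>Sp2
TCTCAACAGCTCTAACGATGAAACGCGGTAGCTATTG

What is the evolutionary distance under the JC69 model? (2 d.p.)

The sequences differ at 3 of 37 sites (2, 29, 34), so p = 3/37 ≈ 0.081081.
d = −(3/4) ln(1 − 4p/3) = −0.75 ln(1 − 0.108108) = −0.75 ln(0.891892)
  = −0.75 × (-0.114410) = 0.085808 substitutions/site.

0.09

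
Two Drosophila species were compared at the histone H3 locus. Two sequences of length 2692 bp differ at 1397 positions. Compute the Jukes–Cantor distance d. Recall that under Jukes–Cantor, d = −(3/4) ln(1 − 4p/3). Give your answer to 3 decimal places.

0.883

p = 1397/2692 ≈ 0.518945.
d = −(3/4) ln(1 − 4p/3) = −0.75 ln(1 − 0.691927) = −0.75 ln(0.308073)
  = −0.75 × (-1.177419) = 0.883064 substitutions/site.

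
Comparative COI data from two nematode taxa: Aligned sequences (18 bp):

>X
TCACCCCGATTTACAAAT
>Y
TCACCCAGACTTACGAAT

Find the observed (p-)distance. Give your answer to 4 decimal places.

The sequences differ at 3 of 18 positions (sites 7, 10, 15).
p = 3/18 = 0.166666… ≈ 0.1667 (to 4 d.p.).

0.1667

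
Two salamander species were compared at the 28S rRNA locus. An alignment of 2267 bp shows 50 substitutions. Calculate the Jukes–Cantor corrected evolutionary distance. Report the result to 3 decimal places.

p = 50/2267 ≈ 0.022056.
d = −(3/4) ln(1 − 4p/3) = −0.75 ln(1 − 0.029408) = −0.75 ln(0.970592)
  = −0.75 × (-0.029849) = 0.022387 substitutions/site.

0.022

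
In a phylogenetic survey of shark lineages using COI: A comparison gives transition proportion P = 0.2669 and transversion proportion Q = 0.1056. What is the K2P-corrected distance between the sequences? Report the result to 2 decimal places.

Under the Kimura two-parameter model, d = −½ ln(1 − 2P − Q) − ¼ ln(1 − 2Q).
1 − 2P − Q = 0.3606, giving −½ ln(0.3606) = 0.509993.
1 − 2Q = 0.7888, giving −¼ ln(0.7888) = 0.059311.
d = 0.509993 + 0.059311 = 0.569304.

0.57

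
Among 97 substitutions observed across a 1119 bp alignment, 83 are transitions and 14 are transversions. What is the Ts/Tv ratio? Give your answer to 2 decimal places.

R = 83/14 = 5.928571… ≈ 5.93 (to 2 d.p.).

5.93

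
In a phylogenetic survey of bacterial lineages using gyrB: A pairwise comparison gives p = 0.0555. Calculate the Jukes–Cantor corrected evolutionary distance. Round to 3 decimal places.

0.058

d = −(3/4) ln(1 − 4p/3) = −0.75 ln(1 − 0.074) = −0.75 ln(0.926)
  = −0.75 × (-0.076881) = 0.057661 substitutions/site.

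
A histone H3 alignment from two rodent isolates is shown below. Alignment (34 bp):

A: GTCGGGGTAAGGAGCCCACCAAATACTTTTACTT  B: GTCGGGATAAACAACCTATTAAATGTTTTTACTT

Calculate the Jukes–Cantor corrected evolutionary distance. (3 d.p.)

The sequences differ at 9 of 34 sites (7, 11, 12, 14, 17, 19, 20, 25, 26), so p = 9/34 ≈ 0.264706.
d = −(3/4) ln(1 − 4p/3) = −0.75 ln(1 − 0.352941) = −0.75 ln(0.647059)
  = −0.75 × (-0.435318) = 0.326489 substitutions/site.

0.326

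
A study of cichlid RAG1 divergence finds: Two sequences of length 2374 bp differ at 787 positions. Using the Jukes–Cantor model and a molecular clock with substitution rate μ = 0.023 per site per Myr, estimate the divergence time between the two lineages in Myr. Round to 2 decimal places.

9.51

p = 787/2374 ≈ 0.331508.
d = −(3/4) ln(1 − 4p/3) = −0.75 ln(1 − 0.442011) = −0.75 ln(0.557989)
  = −0.75 × (-0.583416) = 0.437562 substitutions/site.
Under a molecular clock d = 2μt, so t = d/(2μ) = 0.437562 / (2 × 0.023) = 9.51 Myr.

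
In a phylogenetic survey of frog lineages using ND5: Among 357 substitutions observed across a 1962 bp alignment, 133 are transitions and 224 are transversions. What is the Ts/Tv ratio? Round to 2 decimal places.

R = 133/224 = 0.59375 ≈ 0.59 (to 2 d.p.).

0.59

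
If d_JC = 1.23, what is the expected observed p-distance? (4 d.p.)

0.6045

p = (3/4)(1 − e^(−4d/3)) = 0.75 × (1 − e^(-1.64)) = 0.75 × (1 − 0.193980) = 0.604515.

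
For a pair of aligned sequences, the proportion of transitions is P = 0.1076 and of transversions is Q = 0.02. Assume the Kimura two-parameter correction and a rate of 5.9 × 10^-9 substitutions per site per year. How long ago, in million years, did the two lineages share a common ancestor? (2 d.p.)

12.23

Under the Kimura two-parameter model, d = −½ ln(1 − 2P − Q) − ¼ ln(1 − 2Q).
1 − 2P − Q = 0.7648, giving −½ ln(0.7648) = 0.134070.
1 − 2Q = 0.96, giving −¼ ln(0.96) = 0.010205.
d = 0.134070 + 0.010205 = 0.144275.
Under a molecular clock d = 2μt, so t = d/(2μ) = 0.144275 / (2 × 5.9 × 10^-9) = 12.23 million years.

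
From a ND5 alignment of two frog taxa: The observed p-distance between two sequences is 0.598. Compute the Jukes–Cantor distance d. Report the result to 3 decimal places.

d = −(3/4) ln(1 − 4p/3) = −0.75 ln(1 − 0.797333) = −0.75 ln(0.202667)
  = −0.75 × (-1.596191) = 1.197143 substitutions/site.

1.197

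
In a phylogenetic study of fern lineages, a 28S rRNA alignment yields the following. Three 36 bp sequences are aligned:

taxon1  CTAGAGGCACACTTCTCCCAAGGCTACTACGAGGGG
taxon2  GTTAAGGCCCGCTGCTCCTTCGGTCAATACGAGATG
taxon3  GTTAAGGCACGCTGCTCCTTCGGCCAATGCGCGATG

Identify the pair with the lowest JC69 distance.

taxon2 and taxon3

taxon1–taxon2: 14/36 differ, p = 0.389, d = 0.548.
taxon1–taxon3: 14/36 differ, p = 0.389, d = 0.548.
taxon2–taxon3: 4/36 differ, p = 0.111, d = 0.120.
The smallest distance is between taxon2 and taxon3.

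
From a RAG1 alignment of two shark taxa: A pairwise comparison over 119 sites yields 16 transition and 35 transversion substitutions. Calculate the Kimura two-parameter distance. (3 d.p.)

0.636

P = 16/119 ≈ 0.134454 and Q = 35/119 ≈ 0.294118.
Under the Kimura two-parameter model, d = −½ ln(1 − 2P − Q) − ¼ ln(1 − 2Q).
1 − 2P − Q = 0.436974, giving −½ ln(0.436974) = 0.413941.
1 − 2Q = 0.411764, giving −¼ ln(0.411764) = 0.221826.
d = 0.413941 + 0.221826 = 0.635767.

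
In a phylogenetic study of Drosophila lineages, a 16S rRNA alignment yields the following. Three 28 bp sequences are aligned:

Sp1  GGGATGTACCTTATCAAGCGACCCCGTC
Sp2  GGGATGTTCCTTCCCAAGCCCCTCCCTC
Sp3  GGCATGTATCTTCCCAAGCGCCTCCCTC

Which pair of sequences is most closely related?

Sp2 and Sp3

Sp1–Sp2: 7/28 differ, p = 0.250, d = 0.304.
Sp1–Sp3: 7/28 differ, p = 0.250, d = 0.304.
Sp2–Sp3: 4/28 differ, p = 0.143, d = 0.158.
The smallest distance is between Sp2 and Sp3.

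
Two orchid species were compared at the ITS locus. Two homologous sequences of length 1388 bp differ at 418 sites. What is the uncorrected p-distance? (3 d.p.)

0.301

p = 418/1388 = 0.301152… ≈ 0.301 (to 3 d.p.).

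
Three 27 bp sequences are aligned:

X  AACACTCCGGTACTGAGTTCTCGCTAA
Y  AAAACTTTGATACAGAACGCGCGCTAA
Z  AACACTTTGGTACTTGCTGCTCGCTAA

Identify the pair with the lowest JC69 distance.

X and Z

X–Y: 9/27 differ, p = 0.333, d = 0.441.
X–Z: 6/27 differ, p = 0.222, d = 0.264.
Y–Z: 8/27 differ, p = 0.296, d = 0.377.
The smallest distance is between X and Z.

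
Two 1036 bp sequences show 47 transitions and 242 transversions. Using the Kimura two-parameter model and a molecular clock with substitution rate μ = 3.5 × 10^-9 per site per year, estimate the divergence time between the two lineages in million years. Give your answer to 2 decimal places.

P = 47/1036 ≈ 0.045367 and Q = 242/1036 ≈ 0.233591.
Under the Kimura two-parameter model, d = −½ ln(1 − 2P − Q) − ¼ ln(1 − 2Q).
1 − 2P − Q = 0.675675, giving −½ ln(0.675675) = 0.196022.
1 − 2Q = 0.532818, giving −¼ ln(0.532818) = 0.157394.
d = 0.196022 + 0.157394 = 0.353416.
Under a molecular clock d = 2μt, so t = d/(2μ) = 0.353416 / (2 × 3.5 × 10^-9) = 50.49 million years.

50.49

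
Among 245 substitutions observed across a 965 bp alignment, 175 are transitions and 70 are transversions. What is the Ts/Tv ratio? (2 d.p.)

2.50

R = 175/70 = 2.50.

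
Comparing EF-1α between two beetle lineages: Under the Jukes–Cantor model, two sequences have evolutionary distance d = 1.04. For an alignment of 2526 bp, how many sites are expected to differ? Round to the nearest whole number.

Invert JC69: p = (3/4)(1 − e^(−4d/3)) = 0.75 × (1 − e^(-1.386667)) = 0.75 × (1 − 0.249907) = 0.562570.
Expected differing sites = pL ≈ 0.562570 × 2526 = 1421.05182 ≈ 1421.

1421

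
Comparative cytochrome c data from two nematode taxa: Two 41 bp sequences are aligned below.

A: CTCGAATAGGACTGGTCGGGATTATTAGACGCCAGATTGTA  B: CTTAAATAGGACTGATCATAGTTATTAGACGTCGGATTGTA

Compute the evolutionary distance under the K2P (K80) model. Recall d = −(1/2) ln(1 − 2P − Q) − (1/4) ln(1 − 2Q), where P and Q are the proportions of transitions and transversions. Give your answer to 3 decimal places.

0.280

Of 41 sites, 8 differences are transitions and 1 are transversions, so P = 8/41 ≈ 0.195122 and Q = 1/41 ≈ 0.02439.
Under the Kimura two-parameter model, d = −½ ln(1 − 2P − Q) − ¼ ln(1 − 2Q).
1 − 2P − Q = 0.585366, giving −½ ln(0.585366) = 0.267759.
1 − 2Q = 0.95122, giving −¼ ln(0.95122) = 0.012502.
d = 0.267759 + 0.012502 = 0.280261.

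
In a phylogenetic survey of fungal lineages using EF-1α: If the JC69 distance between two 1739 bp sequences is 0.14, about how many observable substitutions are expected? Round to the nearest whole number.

222

Invert JC69: p = (3/4)(1 − e^(−4d/3)) = 0.75 × (1 − e^(-0.186667)) = 0.75 × (1 − 0.829720) = 0.127710.
Expected differing sites = pL ≈ 0.127710 × 1739 = 222.08769 ≈ 222.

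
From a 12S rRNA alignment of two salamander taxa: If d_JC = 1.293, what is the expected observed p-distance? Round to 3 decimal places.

0.616

p = (3/4)(1 − e^(−4d/3)) = 0.75 × (1 − e^(-1.724)) = 0.75 × (1 − 0.178351) = 0.616237.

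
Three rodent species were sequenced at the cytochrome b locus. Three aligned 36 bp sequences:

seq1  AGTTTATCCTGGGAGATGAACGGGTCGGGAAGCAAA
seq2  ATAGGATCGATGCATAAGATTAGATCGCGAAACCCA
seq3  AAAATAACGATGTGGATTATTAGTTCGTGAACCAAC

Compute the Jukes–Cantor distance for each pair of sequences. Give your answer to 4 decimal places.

d(seq1,seq2) = 0.8240, d(seq1,seq3) = 0.7449, d(seq2,seq3) = 0.6082

seq1–seq2: 18/36 sites differ → p = 0.5, d = −0.75 ln(1 − 0.666667) = 0.823960 ≈ 0.8240.
seq1–seq3: 17/36 sites differ → p ≈ 0.472222, d = −0.75 ln(1 − 0.629629) = 0.744938 ≈ 0.7449.
seq2–seq3: 15/36 sites differ → p ≈ 0.416667, d = −0.75 ln(1 − 0.555556) = 0.608198 ≈ 0.6082.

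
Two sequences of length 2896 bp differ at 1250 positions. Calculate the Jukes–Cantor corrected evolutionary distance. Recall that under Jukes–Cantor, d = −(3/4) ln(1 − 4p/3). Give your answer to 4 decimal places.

p = 1250/2896 ≈ 0.43163.
d = −(3/4) ln(1 − 4p/3) = −0.75 ln(1 − 0.575507) = −0.75 ln(0.424493)
  = −0.75 × (-0.856860) = 0.642645 substitutions/site.

0.6426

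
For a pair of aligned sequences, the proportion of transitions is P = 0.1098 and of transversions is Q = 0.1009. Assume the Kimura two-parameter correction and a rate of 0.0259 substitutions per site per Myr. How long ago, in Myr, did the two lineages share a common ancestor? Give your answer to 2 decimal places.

4.82

Under the Kimura two-parameter model, d = −½ ln(1 − 2P − Q) − ¼ ln(1 − 2Q).
1 − 2P − Q = 0.6795, giving −½ ln(0.6795) = 0.193199.
1 − 2Q = 0.7982, giving −¼ ln(0.7982) = 0.056349.
d = 0.193199 + 0.056349 = 0.249548.
Under a molecular clock d = 2μt, so t = d/(2μ) = 0.249548 / (2 × 0.0259) = 4.82 Myr.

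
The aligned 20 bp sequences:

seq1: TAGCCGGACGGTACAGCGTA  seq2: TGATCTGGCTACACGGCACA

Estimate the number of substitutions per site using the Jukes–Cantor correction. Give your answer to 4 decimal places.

The sequences differ at 11 of 20 sites, so p = 11/20 = 0.55.
d = −(3/4) ln(1 − 4p/3) = −0.75 ln(1 − 0.733333) = −0.75 ln(0.266667)
  = −0.75 × (-1.321755) = 0.991316 substitutions/site.

0.9913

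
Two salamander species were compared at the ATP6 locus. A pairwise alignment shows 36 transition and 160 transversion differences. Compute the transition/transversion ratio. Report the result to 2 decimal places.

R = 36/160 = 0.225 ≈ 0.23 (to 2 d.p.).

0.23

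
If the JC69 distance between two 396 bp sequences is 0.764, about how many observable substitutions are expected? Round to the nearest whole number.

190

Invert JC69: p = (3/4)(1 − e^(−4d/3)) = 0.75 × (1 − e^(-1.018667)) = 0.75 × (1 − 0.361076) = 0.479193.
Expected differing sites = pL ≈ 0.479193 × 396 = 189.760428 ≈ 190.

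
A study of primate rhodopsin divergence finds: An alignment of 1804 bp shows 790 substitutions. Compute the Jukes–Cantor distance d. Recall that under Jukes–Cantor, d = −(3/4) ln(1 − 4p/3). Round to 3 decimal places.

p = 790/1804 ≈ 0.437916.
d = −(3/4) ln(1 − 4p/3) = −0.75 ln(1 − 0.583888) = −0.75 ln(0.416112)
  = −0.75 × (-0.876801) = 0.657601 substitutions/site.

0.658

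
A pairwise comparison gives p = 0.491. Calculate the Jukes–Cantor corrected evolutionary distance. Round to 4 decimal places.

0.7974

d = −(3/4) ln(1 − 4p/3) = −0.75 ln(1 − 0.654667) = −0.75 ln(0.345333)
  = −0.75 × (-1.063246) = 0.797435 substitutions/site.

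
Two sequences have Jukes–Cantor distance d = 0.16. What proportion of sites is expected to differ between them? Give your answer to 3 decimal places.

p = (3/4)(1 − e^(−4d/3)) = 0.75 × (1 − e^(-0.213333)) = 0.75 × (1 − 0.807887) = 0.144085.

0.144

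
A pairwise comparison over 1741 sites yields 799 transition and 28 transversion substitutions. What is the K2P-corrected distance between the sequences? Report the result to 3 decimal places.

1.367

P = 799/1741 ≈ 0.458932 and Q = 28/1741 ≈ 0.016083.
Under the Kimura two-parameter model, d = −½ ln(1 − 2P − Q) − ¼ ln(1 − 2Q).
1 − 2P − Q = 0.066053, giving −½ ln(0.066053) = 1.358649.
1 − 2Q = 0.967834, giving −¼ ln(0.967834) = 0.008174.
d = 1.358649 + 0.008174 = 1.366823.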